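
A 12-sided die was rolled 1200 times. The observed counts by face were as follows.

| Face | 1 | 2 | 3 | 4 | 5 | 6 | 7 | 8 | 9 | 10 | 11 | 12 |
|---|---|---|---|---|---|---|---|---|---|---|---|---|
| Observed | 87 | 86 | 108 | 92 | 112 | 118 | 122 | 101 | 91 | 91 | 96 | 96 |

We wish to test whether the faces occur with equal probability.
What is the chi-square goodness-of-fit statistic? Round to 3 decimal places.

16.400

Under H₀ each category has probability 1/12, so each expected count is 1200/12 = 100.
χ² = (87−100)²/100 + (86−100)²/100 + (108−100)²/100 + (92−100)²/100 + (112−100)²/100 + (118−100)²/100 + (122−100)²/100 + (101−100)²/100 + (91−100)²/100 + (91−100)²/100 + (96−100)²/100 + (96−100)²/100
   = 1.6900 + 1.9600 + 0.6400 + 0.6400 + 1.4400 + 3.2400 + 4.8400 + 0.0100 + 0.8100 + 0.8100 + 0.1600 + 0.1600
Sum = 16.400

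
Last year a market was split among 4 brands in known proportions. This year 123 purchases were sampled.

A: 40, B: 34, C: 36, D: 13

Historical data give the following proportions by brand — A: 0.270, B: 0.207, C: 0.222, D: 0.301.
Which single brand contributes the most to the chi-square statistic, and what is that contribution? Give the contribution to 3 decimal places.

Expected counts E_i = n·p_i: 123×0.270 = 33.21, 123×0.207 = 25.461, 123×0.222 = 27.306, 123×0.301 = 37.023.
cat         O        E   (O−E)²/E
A          40    33.21     1.3883
B          34   25.461     2.8638
C          36   27.306     2.7681
D          13   37.023    15.5877
The largest term is for D: 15.588.

D, 15.588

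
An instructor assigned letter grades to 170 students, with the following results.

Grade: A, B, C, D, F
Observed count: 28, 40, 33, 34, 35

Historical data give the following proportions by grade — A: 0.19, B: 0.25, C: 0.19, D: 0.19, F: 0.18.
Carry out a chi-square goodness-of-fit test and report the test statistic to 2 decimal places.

Expected counts E_i = n·p_i: 170×0.19 = 32.3, 170×0.25 = 42.5, 170×0.19 = 32.3, 170×0.19 = 32.3, 170×0.18 = 30.6.
cat         O        E   (O−E)²/E
A          28     32.3      0.572
B          40     42.5      0.147
C          33     32.3      0.015
D          34     32.3      0.089
F          35     30.6      0.633
Sum = 1.46

1.46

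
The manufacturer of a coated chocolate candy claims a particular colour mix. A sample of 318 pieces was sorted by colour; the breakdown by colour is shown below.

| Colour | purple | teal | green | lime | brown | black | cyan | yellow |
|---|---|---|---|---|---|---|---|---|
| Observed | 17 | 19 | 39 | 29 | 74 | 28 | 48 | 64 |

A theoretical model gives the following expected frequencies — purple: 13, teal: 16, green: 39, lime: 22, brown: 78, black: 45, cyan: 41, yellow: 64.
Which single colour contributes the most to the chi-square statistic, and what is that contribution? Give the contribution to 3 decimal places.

purple: (17 − 13)²/13 = 16/13 = 1.2308
teal: (19 − 16)²/16 = 9/16 = 0.5625
green: (39 − 39)²/39 = 0/39 = 0.0000
lime: (29 − 22)²/22 = 49/22 = 2.2273
brown: (74 − 78)²/78 = 16/78 = 0.2051
black: (28 − 45)²/45 = 289/45 = 6.4222
cyan: (48 − 41)²/41 = 49/41 = 1.1951
yellow: (64 − 64)²/64 = 0/64 = 0.0000
The largest term is for black: 6.422.

black, 6.422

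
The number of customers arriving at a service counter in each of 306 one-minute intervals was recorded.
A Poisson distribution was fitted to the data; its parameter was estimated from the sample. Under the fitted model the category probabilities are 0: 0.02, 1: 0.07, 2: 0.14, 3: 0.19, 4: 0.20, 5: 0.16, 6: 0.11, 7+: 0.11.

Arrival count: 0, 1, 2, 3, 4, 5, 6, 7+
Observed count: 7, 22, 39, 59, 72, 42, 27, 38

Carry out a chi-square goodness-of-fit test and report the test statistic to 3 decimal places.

Expected counts E_i = n·p_i: 306×0.02 = 6.12, 306×0.07 = 21.42, 306×0.14 = 42.84, 306×0.19 = 58.14, 306×0.20 = 61.2, 306×0.16 = 48.96, 306×0.11 = 33.66, 306×0.11 = 33.66.
0: (7 − 6.12)²/6.12 = 0.7744/6.12 = 0.1265
1: (22 − 21.42)²/21.42 = 0.3364/21.42 = 0.0157
2: (39 − 42.84)²/42.84 = 14.7456/42.84 = 0.3442
3: (59 − 58.14)²/58.14 = 0.7396/58.14 = 0.0127
4: (72 − 61.2)²/61.2 = 116.64/61.2 = 1.9059
5: (42 − 48.96)²/48.96 = 48.4416/48.96 = 0.9894
6: (27 − 33.66)²/33.66 = 44.3556/33.66 = 1.3178
7+: (38 − 33.66)²/33.66 = 18.8356/33.66 = 0.5596
Sum = 5.272

5.272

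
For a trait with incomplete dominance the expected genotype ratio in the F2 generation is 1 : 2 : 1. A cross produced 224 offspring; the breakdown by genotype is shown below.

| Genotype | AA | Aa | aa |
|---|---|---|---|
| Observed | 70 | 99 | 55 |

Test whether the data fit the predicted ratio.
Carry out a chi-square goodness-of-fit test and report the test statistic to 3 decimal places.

5.027

Ratio total = 4. Expected counts: 224×1/4 = 56, 224×2/4 = 112, 224×1/4 = 56.
cat         O        E   (O−E)²/E
AA         70       56     3.5000
Aa         99      112     1.5089
aa         55       56     0.0179
Sum = 5.027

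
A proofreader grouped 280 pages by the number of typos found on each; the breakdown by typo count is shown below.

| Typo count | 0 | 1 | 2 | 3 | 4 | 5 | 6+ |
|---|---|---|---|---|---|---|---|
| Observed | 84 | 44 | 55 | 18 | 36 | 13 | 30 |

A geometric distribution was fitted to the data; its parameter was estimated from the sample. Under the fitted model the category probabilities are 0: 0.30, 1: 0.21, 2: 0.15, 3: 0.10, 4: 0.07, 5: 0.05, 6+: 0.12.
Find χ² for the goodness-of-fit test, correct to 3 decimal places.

Expected counts E_i = n·p_i: 280×0.30 = 84, 280×0.21 = 58.8, 280×0.15 = 42, 280×0.10 = 28, 280×0.07 = 19.6, 280×0.05 = 14, 280×0.12 = 33.6.
χ² = (84−84)²/84 + (44−58.8)²/58.8 + (55−42)²/42 + (18−28)²/28 + (36−19.6)²/19.6 + (13−14)²/14 + (30−33.6)²/33.6
   = 0.0000 + 3.7252 + 4.0238 + 3.5714 + 13.7224 + 0.0714 + 0.3857
Sum = 25.500

25.500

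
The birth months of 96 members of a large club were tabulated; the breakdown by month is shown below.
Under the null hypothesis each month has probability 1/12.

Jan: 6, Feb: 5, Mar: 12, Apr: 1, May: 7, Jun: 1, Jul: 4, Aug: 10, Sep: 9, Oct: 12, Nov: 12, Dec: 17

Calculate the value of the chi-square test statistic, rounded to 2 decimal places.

Expected count for each of the 12 categories: 96/12 = 8.
χ² = (6−8)²/8 + (5−8)²/8 + (12−8)²/8 + (1−8)²/8 + (7−8)²/8 + (1−8)²/8 + (4−8)²/8 + (10−8)²/8 + (9−8)²/8 + (12−8)²/8 + (12−8)²/8 + (17−8)²/8
   = 0.500 + 1.125 + 2.000 + 6.125 + 0.125 + 6.125 + 2.000 + 0.500 + 0.125 + 2.000 + 2.000 + 10.125
Sum = 32.75

32.75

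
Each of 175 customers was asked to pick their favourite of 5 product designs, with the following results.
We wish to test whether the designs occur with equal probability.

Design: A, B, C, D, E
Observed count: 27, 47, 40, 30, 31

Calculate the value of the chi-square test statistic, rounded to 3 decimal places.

Expected count for each of the 5 categories: 175/5 = 35.
cat         O        E   (O−E)²/E
A          27       35     1.8286
B          47       35     4.1143
C          40       35     0.7143
D          30       35     0.7143
E          31       35     0.4571
Sum = 7.829

7.829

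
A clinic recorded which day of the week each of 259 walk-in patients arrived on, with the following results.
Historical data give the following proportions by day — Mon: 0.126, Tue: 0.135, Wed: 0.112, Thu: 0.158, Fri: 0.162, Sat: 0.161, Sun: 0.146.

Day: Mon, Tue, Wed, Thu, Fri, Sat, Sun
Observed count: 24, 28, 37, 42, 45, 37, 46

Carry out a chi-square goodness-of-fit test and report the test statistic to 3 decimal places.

8.424

Expected counts E_i = n·p_i: 259×0.126 = 32.634, 259×0.135 = 34.965, 259×0.112 = 29.008, 259×0.158 = 40.922, 259×0.162 = 41.958, 259×0.161 = 41.699, 259×0.146 = 37.814.
cat         O        E   (O−E)²/E
Mon        24   32.634     2.2843
Tue        28   34.965     1.3874
Wed        37   29.008     2.2019
Thu        42   40.922     0.0284
Fri        45   41.958     0.2205
Sat        37   41.699     0.5295
Sun        46   37.814     1.7721
Sum = 8.424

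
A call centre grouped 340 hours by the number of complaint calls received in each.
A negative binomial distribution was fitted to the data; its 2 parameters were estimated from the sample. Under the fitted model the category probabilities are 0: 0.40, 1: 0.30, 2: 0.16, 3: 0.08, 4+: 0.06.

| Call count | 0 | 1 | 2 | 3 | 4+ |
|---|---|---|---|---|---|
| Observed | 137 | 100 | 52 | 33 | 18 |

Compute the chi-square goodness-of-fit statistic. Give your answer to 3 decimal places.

1.672

Expected counts E_i = n·p_i: 340×0.40 = 136, 340×0.30 = 102, 340×0.16 = 54.4, 340×0.08 = 27.2, 340×0.06 = 20.4.
cat         O        E   (O−E)²/E
0         137      136     0.0074
1         100      102     0.0392
2          52     54.4     0.1059
3          33     27.2     1.2368
4+         18     20.4     0.2824
Sum = 1.672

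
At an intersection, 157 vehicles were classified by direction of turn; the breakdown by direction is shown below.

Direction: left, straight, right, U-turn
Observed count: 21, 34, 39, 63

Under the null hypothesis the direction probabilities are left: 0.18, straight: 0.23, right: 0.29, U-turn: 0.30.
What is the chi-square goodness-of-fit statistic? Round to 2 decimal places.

8.29

Expected counts E_i = n·p_i: 157×0.18 = 28.26, 157×0.23 = 36.11, 157×0.29 = 45.53, 157×0.30 = 47.1.
left: (21 − 28.26)²/28.26 = 52.7076/28.26 = 1.865
straight: (34 − 36.11)²/36.11 = 4.4521/36.11 = 0.123
right: (39 − 45.53)²/45.53 = 42.6409/45.53 = 0.937
U-turn: (63 − 47.1)²/47.1 = 252.81/47.1 = 5.368
Sum = 8.29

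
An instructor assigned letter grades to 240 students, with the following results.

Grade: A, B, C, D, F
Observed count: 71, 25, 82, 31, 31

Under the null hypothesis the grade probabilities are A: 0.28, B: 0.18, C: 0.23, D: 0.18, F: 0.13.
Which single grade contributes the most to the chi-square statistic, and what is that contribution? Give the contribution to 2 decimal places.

C, 13.01

Expected counts E_i = n·p_i: 240×0.28 = 67.2, 240×0.18 = 43.2, 240×0.23 = 55.2, 240×0.18 = 43.2, 240×0.13 = 31.2.
A: (71 − 67.2)²/67.2 = 14.44/67.2 = 0.215
B: (25 − 43.2)²/43.2 = 331.24/43.2 = 7.668
C: (82 − 55.2)²/55.2 = 718.24/55.2 = 13.012
D: (31 − 43.2)²/43.2 = 148.84/43.2 = 3.445
F: (31 − 31.2)²/31.2 = 0.04/31.2 = 0.001
The largest term is for C: 13.01.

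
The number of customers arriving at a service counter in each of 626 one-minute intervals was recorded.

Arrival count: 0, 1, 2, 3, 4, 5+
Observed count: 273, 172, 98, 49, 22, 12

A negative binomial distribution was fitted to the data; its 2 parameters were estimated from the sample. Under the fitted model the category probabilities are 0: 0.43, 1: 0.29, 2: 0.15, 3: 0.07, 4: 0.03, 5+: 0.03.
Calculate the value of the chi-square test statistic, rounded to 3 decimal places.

Expected counts E_i = n·p_i: 626×0.43 = 269.18, 626×0.29 = 181.54, 626×0.15 = 93.9, 626×0.07 = 43.82, 626×0.03 = 18.78, 626×0.03 = 18.78.
χ² = (273−269.18)²/269.18 + (172−181.54)²/181.54 + (98−93.9)²/93.9 + (49−43.82)²/43.82 + (22−18.78)²/18.78 + (12−18.78)²/18.78
   = 0.0542 + 0.5013 + 0.1790 + 0.6123 + 0.5521 + 2.4477
Sum = 4.347

4.347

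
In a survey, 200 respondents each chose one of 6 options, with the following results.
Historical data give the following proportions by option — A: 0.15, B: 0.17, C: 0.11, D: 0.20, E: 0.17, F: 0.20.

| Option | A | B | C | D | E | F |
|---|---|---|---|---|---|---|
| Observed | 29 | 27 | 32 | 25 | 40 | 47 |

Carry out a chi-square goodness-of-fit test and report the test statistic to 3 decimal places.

13.929

Expected counts E_i = n·p_i: 200×0.15 = 30, 200×0.17 = 34, 200×0.11 = 22, 200×0.20 = 40, 200×0.17 = 34, 200×0.20 = 40.
cat         O        E   (O−E)²/E
A          29       30     0.0333
B          27       34     1.4412
C          32       22     4.5455
D          25       40     5.6250
E          40       34     1.0588
F          47       40     1.2250
Sum = 13.929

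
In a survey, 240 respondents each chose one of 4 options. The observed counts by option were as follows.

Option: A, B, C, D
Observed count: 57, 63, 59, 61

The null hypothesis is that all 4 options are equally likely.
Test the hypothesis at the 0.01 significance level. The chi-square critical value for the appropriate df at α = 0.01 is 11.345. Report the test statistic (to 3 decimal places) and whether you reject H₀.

Under H₀ each category has probability 1/4, so each expected count is 240/4 = 60.
χ² = (57−60)²/60 + (63−60)²/60 + (59−60)²/60 + (61−60)²/60
   = 0.1500 + 0.1500 + 0.0167 + 0.0167
Sum = 0.333
df = 3. Since 0.333 < 11.345, we do not reject H₀.

0.333; do not reject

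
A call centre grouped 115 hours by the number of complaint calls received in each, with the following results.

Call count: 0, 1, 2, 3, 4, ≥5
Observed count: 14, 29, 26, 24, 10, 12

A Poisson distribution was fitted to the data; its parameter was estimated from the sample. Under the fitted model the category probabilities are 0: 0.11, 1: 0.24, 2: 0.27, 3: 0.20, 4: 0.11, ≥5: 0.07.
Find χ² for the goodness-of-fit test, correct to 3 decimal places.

Expected counts E_i = n·p_i: 115×0.11 = 12.65, 115×0.24 = 27.6, 115×0.27 = 31.05, 115×0.20 = 23, 115×0.11 = 12.65, 115×0.07 = 8.05.
0: (14 − 12.65)²/12.65 = 1.8225/12.65 = 0.1441
1: (29 − 27.6)²/27.6 = 1.96/27.6 = 0.0710
2: (26 − 31.05)²/31.05 = 25.5025/31.05 = 0.8213
3: (24 − 23)²/23 = 1/23 = 0.0435
4: (10 − 12.65)²/12.65 = 7.0225/12.65 = 0.5551
≥5: (12 − 8.05)²/8.05 = 15.6025/8.05 = 1.9382
Sum = 3.573

3.573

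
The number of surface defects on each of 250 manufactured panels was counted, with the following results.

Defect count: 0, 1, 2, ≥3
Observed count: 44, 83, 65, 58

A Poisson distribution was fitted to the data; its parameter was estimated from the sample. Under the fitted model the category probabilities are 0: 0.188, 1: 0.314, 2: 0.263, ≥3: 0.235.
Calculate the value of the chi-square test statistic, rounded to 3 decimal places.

0.468

Expected counts E_i = n·p_i: 250×0.188 = 47, 250×0.314 = 78.5, 250×0.263 = 65.75, 250×0.235 = 58.75.
0: (44 − 47)²/47 = 9/47 = 0.1915
1: (83 − 78.5)²/78.5 = 20.25/78.5 = 0.2580
2: (65 − 65.75)²/65.75 = 0.5625/65.75 = 0.0086
≥3: (58 − 58.75)²/58.75 = 0.5625/58.75 = 0.0096
Sum = 0.468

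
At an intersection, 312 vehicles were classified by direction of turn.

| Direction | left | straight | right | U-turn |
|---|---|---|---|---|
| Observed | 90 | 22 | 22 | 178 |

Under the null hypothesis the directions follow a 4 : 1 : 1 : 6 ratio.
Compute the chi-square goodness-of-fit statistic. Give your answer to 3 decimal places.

Ratio total = 12. Expected counts: 312×4/12 = 104, 312×1/12 = 26, 312×1/12 = 26, 312×6/12 = 156.
left: (90 − 104)²/104 = 196/104 = 1.8846
straight: (22 − 26)²/26 = 16/26 = 0.6154
right: (22 − 26)²/26 = 16/26 = 0.6154
U-turn: (178 − 156)²/156 = 484/156 = 3.1026
Sum = 6.218

6.218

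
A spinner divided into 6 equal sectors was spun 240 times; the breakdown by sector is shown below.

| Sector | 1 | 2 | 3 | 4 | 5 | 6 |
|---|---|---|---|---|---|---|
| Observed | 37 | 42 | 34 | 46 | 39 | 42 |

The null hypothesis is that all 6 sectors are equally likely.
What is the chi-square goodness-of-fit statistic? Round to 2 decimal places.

2.25

Under H₀ each category has probability 1/6, so each expected count is 240/6 = 40.
1: (37 − 40)²/40 = 9/40 = 0.225
2: (42 − 40)²/40 = 4/40 = 0.100
3: (34 − 40)²/40 = 36/40 = 0.900
4: (46 − 40)²/40 = 36/40 = 0.900
5: (39 − 40)²/40 = 1/40 = 0.025
6: (42 − 40)²/40 = 4/40 = 0.100
Sum = 2.25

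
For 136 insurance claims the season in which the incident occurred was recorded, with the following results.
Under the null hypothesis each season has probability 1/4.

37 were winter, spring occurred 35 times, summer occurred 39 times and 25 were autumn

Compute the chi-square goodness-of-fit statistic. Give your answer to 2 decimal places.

Expected count for each of the 4 categories: 136/4 = 34.
χ² = (37−34)²/34 + (35−34)²/34 + (39−34)²/34 + (25−34)²/34
   = 0.265 + 0.029 + 0.735 + 2.382
Sum = 3.41

3.41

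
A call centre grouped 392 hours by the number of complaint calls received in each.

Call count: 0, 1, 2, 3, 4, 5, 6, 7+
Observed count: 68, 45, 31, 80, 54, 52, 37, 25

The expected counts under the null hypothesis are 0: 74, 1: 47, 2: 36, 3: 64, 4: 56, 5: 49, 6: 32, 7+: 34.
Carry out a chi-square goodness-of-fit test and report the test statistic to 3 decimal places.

8.685

0: (68 − 74)²/74 = 36/74 = 0.4865
1: (45 − 47)²/47 = 4/47 = 0.0851
2: (31 − 36)²/36 = 25/36 = 0.6944
3: (80 − 64)²/64 = 256/64 = 4.0000
4: (54 − 56)²/56 = 4/56 = 0.0714
5: (52 − 49)²/49 = 9/49 = 0.1837
6: (37 − 32)²/32 = 25/32 = 0.7813
7+: (25 − 34)²/34 = 81/34 = 2.3824
Sum = 8.685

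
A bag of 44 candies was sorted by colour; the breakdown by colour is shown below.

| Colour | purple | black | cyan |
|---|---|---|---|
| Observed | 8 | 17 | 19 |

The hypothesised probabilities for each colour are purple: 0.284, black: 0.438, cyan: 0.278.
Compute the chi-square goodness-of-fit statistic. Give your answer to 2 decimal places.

Expected counts E_i = n·p_i: 44×0.284 = 12.496, 44×0.438 = 19.272, 44×0.278 = 12.232.
χ² = (8−12.496)²/12.496 + (17−19.272)²/19.272 + (19−12.232)²/12.232
   = 1.618 + 0.268 + 3.745
Sum = 5.63

5.63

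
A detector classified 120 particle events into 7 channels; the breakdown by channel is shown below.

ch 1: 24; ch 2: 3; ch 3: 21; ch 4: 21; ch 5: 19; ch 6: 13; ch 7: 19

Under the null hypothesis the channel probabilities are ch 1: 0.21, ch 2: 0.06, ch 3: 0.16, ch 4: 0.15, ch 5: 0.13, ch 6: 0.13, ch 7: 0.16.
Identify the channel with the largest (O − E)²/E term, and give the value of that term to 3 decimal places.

Expected counts E_i = n·p_i: 120×0.21 = 25.2, 120×0.06 = 7.2, 120×0.16 = 19.2, 120×0.15 = 18, 120×0.13 = 15.6, 120×0.13 = 15.6, 120×0.16 = 19.2.
cat         O        E   (O−E)²/E
ch 1       24     25.2     0.0571
ch 2        3      7.2     2.4500
ch 3       21     19.2     0.1688
ch 4       21       18     0.5000
ch 5       19     15.6     0.7410
ch 6       13     15.6     0.4333
ch 7       19     19.2     0.0021
The largest term is for ch 2: 2.450.

ch 2, 2.450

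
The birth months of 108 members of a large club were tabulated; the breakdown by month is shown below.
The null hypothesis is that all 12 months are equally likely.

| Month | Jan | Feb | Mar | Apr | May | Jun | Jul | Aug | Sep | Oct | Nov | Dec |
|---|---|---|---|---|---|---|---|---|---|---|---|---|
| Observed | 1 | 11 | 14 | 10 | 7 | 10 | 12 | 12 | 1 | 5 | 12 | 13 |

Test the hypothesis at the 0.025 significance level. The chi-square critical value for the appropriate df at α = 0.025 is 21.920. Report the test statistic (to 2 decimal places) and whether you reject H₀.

Under H₀ each category has probability 1/12, so each expected count is 108/12 = 9.
Jan: (1 − 9)²/9 = 64/9 = 7.111
Feb: (11 − 9)²/9 = 4/9 = 0.444
Mar: (14 − 9)²/9 = 25/9 = 2.778
Apr: (10 − 9)²/9 = 1/9 = 0.111
May: (7 − 9)²/9 = 4/9 = 0.444
Jun: (10 − 9)²/9 = 1/9 = 0.111
Jul: (12 − 9)²/9 = 9/9 = 1.000
Aug: (12 − 9)²/9 = 9/9 = 1.000
Sep: (1 − 9)²/9 = 64/9 = 7.111
Oct: (5 − 9)²/9 = 16/9 = 1.778
Nov: (12 − 9)²/9 = 9/9 = 1.000
Dec: (13 − 9)²/9 = 16/9 = 1.778
Sum = 24.67
df = 11. Since 24.67 > 21.920, we reject H₀.

24.67; reject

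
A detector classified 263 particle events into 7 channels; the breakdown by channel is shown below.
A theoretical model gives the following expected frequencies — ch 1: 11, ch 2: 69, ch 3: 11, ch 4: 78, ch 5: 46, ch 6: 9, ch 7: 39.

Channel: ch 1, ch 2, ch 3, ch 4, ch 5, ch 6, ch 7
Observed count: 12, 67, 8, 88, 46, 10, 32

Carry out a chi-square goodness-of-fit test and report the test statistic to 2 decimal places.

cat         O        E   (O−E)²/E
ch 1       12       11      0.091
ch 2       67       69      0.058
ch 3        8       11      0.818
ch 4       88       78      1.282
ch 5       46       46      0.000
ch 6       10        9      0.111
ch 7       32       39      1.256
Sum = 3.62

3.62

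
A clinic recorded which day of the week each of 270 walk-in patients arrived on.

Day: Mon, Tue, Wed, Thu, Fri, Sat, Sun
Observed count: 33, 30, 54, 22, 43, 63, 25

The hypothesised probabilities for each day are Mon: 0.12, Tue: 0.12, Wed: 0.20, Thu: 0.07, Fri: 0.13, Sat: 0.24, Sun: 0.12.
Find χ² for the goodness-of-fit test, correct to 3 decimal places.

4.216

Expected counts E_i = n·p_i: 270×0.12 = 32.4, 270×0.12 = 32.4, 270×0.20 = 54, 270×0.07 = 18.9, 270×0.13 = 35.1, 270×0.24 = 64.8, 270×0.12 = 32.4.
cat         O        E   (O−E)²/E
Mon        33     32.4     0.0111
Tue        30     32.4     0.1778
Wed        54       54     0.0000
Thu        22     18.9     0.5085
Fri        43     35.1     1.7781
Sat        63     64.8     0.0500
Sun        25     32.4     1.6901
Sum = 4.216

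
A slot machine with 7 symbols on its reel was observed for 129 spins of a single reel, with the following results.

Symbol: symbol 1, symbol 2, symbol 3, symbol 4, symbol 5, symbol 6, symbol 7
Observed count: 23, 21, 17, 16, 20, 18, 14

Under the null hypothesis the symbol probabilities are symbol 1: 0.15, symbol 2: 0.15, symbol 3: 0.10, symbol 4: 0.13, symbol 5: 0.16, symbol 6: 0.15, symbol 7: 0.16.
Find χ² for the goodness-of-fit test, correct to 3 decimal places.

Expected counts E_i = n·p_i: 129×0.15 = 19.35, 129×0.15 = 19.35, 129×0.10 = 12.9, 129×0.13 = 16.77, 129×0.16 = 20.64, 129×0.15 = 19.35, 129×0.16 = 20.64.
cat           O        E   (O−E)²/E
symbol 1     23    19.35     0.6885
symbol 2     21    19.35     0.1407
symbol 3     17     12.9     1.3031
symbol 4     16    16.77     0.0354
symbol 5     20    20.64     0.0198
symbol 6     18    19.35     0.0942
symbol 7     14    20.64     2.1361
Sum = 4.418

4.418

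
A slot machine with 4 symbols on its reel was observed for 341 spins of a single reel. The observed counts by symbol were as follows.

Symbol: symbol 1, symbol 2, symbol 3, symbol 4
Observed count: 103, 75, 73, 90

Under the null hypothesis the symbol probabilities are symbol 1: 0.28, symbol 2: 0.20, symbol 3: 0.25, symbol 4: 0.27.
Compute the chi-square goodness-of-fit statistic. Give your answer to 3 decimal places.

Expected counts E_i = n·p_i: 341×0.28 = 95.48, 341×0.20 = 68.2, 341×0.25 = 85.25, 341×0.27 = 92.07.
cat           O        E   (O−E)²/E
symbol 1    103    95.48     0.5923
symbol 2     75     68.2     0.6780
symbol 3     73    85.25     1.7603
symbol 4     90    92.07     0.0465
Sum = 3.077

3.077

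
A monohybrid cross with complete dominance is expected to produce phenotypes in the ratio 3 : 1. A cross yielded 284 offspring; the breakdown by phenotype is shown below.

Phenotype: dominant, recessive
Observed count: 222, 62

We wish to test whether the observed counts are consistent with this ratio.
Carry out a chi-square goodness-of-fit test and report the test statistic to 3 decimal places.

Ratio total = 4. Expected counts: 284×3/4 = 213, 284×1/4 = 71.
cat            O        E   (O−E)²/E
dominant     222      213     0.3803
recessive     62       71     1.1408
Sum = 1.521

1.521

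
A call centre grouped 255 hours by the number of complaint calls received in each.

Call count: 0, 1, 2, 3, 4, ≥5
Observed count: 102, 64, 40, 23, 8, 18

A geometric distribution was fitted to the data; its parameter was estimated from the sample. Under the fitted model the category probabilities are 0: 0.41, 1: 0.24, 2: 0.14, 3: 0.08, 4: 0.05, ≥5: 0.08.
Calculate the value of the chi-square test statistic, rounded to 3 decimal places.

Expected counts E_i = n·p_i: 255×0.41 = 104.55, 255×0.24 = 61.2, 255×0.14 = 35.7, 255×0.08 = 20.4, 255×0.05 = 12.75, 255×0.08 = 20.4.
χ² = (102−104.55)²/104.55 + (64−61.2)²/61.2 + (40−35.7)²/35.7 + (23−20.4)²/20.4 + (8−12.75)²/12.75 + (18−20.4)²/20.4
   = 0.0622 + 0.1281 + 0.5179 + 0.3314 + 1.7696 + 0.2824
Sum = 3.092

3.092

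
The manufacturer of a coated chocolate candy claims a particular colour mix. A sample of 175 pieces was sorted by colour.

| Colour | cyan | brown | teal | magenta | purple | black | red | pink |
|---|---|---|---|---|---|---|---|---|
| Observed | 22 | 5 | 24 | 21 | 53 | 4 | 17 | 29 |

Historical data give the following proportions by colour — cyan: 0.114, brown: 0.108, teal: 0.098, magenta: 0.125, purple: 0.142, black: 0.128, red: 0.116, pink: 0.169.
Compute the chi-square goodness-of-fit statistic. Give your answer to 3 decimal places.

Expected counts E_i = n·p_i: 175×0.114 = 19.95, 175×0.108 = 18.9, 175×0.098 = 17.15, 175×0.125 = 21.875, 175×0.142 = 24.85, 175×0.128 = 22.4, 175×0.116 = 20.3, 175×0.169 = 29.575.
cyan: (22 − 19.95)²/19.95 = 4.2025/19.95 = 0.2107
brown: (5 − 18.9)²/18.9 = 193.21/18.9 = 10.2228
teal: (24 − 17.15)²/17.15 = 46.9225/17.15 = 2.7360
magenta: (21 − 21.875)²/21.875 = 0.765625/21.875 = 0.0350
purple: (53 − 24.85)²/24.85 = 792.4225/24.85 = 31.8882
black: (4 − 22.4)²/22.4 = 338.56/22.4 = 15.1143
red: (17 − 20.3)²/20.3 = 10.89/20.3 = 0.5365
pink: (29 − 29.575)²/29.575 = 0.330625/29.575 = 0.0112
Sum = 60.755

60.755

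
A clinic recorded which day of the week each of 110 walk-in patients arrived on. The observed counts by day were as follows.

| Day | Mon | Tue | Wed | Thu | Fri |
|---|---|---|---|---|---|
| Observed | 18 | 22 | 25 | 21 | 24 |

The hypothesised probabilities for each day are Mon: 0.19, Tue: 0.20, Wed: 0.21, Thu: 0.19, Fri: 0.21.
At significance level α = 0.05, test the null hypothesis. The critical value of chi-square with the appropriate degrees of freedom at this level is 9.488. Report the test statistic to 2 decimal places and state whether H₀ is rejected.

0.59; do not reject

Expected counts E_i = n·p_i: 110×0.19 = 20.9, 110×0.20 = 22, 110×0.21 = 23.1, 110×0.19 = 20.9, 110×0.21 = 23.1.
χ² = (18−20.9)²/20.9 + (22−22)²/22 + (25−23.1)²/23.1 + (21−20.9)²/20.9 + (24−23.1)²/23.1
   = 0.402 + 0.000 + 0.156 + 0.000 + 0.035
Sum = 0.59
df = 4. Since 0.59 < 9.488, we do not reject H₀.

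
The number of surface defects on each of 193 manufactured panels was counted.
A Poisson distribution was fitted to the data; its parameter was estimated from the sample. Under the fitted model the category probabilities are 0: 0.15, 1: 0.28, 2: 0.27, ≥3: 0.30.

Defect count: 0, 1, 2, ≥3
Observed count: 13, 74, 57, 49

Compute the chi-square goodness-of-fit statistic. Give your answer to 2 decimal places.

Expected counts E_i = n·p_i: 193×0.15 = 28.95, 193×0.28 = 54.04, 193×0.27 = 52.11, 193×0.30 = 57.9.
cat         O        E   (O−E)²/E
0          13    28.95      8.788
1          74    54.04      7.372
2          57    52.11      0.459
≥3         49     57.9      1.368
Sum = 17.99

17.99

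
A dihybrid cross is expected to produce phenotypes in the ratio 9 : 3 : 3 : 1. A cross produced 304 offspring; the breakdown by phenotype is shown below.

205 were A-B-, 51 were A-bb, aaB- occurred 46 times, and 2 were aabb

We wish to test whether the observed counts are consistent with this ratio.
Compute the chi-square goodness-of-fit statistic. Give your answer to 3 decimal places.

24.725

Ratio total = 16. Expected counts: 304×9/16 = 171, 304×3/16 = 57, 304×3/16 = 57, 304×1/16 = 19.
χ² = (205−171)²/171 + (51−57)²/57 + (46−57)²/57 + (2−19)²/19
   = 6.7602 + 0.6316 + 2.1228 + 15.2105
Sum = 24.725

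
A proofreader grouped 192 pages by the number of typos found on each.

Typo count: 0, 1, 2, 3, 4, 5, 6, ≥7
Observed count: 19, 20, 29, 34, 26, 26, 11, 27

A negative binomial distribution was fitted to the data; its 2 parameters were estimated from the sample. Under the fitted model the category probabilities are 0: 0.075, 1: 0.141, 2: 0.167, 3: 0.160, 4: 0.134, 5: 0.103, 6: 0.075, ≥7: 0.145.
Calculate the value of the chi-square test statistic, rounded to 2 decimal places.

6.75

Expected counts E_i = n·p_i: 192×0.075 = 14.4, 192×0.141 = 27.072, 192×0.167 = 32.064, 192×0.160 = 30.72, 192×0.134 = 25.728, 192×0.103 = 19.776, 192×0.075 = 14.4, 192×0.145 = 27.84.
0: (19 − 14.4)²/14.4 = 21.16/14.4 = 1.469
1: (20 − 27.072)²/27.072 = 50.013184/27.072 = 1.847
2: (29 − 32.064)²/32.064 = 9.388096/32.064 = 0.293
3: (34 − 30.72)²/30.72 = 10.7584/30.72 = 0.350
4: (26 − 25.728)²/25.728 = 0.073984/25.728 = 0.003
5: (26 − 19.776)²/19.776 = 38.738176/19.776 = 1.959
6: (11 − 14.4)²/14.4 = 11.56/14.4 = 0.803
≥7: (27 − 27.84)²/27.84 = 0.7056/27.84 = 0.025
Sum = 6.75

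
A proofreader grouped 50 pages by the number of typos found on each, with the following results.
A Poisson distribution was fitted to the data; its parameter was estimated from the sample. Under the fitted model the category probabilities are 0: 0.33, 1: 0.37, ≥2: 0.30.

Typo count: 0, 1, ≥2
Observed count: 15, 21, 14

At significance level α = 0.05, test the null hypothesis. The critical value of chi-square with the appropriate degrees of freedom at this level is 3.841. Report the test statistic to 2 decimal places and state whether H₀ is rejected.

0.54; do not reject

Expected counts E_i = n·p_i: 50×0.33 = 16.5, 50×0.37 = 18.5, 50×0.30 = 15.
0: (15 − 16.5)²/16.5 = 2.25/16.5 = 0.136
1: (21 − 18.5)²/18.5 = 6.25/18.5 = 0.338
≥2: (14 − 15)²/15 = 1/15 = 0.067
Sum = 0.54
df = 1. Since 0.54 < 3.841, we do not reject H₀.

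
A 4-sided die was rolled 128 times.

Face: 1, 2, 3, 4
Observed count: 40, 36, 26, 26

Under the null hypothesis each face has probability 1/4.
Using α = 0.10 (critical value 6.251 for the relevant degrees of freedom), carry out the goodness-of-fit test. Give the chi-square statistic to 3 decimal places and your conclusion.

4.750; do not reject

Under H₀ each category has probability 1/4, so each expected count is 128/4 = 32.
1: (40 − 32)²/32 = 64/32 = 2.0000
2: (36 − 32)²/32 = 16/32 = 0.5000
3: (26 − 32)²/32 = 36/32 = 1.1250
4: (26 − 32)²/32 = 36/32 = 1.1250
Sum = 4.750
df = 3. Since 4.750 < 6.251, we do not reject H₀.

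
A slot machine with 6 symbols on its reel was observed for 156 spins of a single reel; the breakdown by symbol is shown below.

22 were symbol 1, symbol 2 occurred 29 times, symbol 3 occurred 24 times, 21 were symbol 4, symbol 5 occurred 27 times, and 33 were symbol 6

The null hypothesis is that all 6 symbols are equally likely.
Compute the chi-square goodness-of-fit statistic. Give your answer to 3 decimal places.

Expected count for each of the 6 categories: 156/6 = 26.
symbol 1: (22 − 26)²/26 = 16/26 = 0.6154
symbol 2: (29 − 26)²/26 = 9/26 = 0.3462
symbol 3: (24 − 26)²/26 = 4/26 = 0.1538
symbol 4: (21 − 26)²/26 = 25/26 = 0.9615
symbol 5: (27 − 26)²/26 = 1/26 = 0.0385
symbol 6: (33 − 26)²/26 = 49/26 = 1.8846
Sum = 4.000

4.000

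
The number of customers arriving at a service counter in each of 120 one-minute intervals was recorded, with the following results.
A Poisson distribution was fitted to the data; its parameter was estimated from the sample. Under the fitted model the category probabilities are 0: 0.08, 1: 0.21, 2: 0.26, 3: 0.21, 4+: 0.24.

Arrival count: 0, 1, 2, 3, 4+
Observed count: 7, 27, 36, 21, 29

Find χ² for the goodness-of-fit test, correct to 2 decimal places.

Expected counts E_i = n·p_i: 120×0.08 = 9.6, 120×0.21 = 25.2, 120×0.26 = 31.2, 120×0.21 = 25.2, 120×0.24 = 28.8.
0: (7 − 9.6)²/9.6 = 6.76/9.6 = 0.704
1: (27 − 25.2)²/25.2 = 3.24/25.2 = 0.129
2: (36 − 31.2)²/31.2 = 23.04/31.2 = 0.738
3: (21 − 25.2)²/25.2 = 17.64/25.2 = 0.700
4+: (29 − 28.8)²/28.8 = 0.04/28.8 = 0.001
Sum = 2.27

2.27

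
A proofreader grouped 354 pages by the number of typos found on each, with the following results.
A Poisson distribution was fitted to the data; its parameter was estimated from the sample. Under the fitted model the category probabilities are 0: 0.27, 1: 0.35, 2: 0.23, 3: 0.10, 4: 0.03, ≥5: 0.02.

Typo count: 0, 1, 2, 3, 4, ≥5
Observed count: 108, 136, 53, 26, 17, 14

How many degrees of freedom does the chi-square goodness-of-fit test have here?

There are k = 6 categories and 1 parameter estimated from the data, so df = 6 − 1 − 1 = 4.

4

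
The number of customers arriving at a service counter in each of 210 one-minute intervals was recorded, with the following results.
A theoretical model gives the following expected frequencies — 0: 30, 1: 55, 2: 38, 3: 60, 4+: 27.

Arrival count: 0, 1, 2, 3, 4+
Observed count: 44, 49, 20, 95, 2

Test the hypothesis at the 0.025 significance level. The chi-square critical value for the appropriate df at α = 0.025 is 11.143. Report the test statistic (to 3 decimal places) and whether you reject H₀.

0: (44 − 30)²/30 = 196/30 = 6.5333
1: (49 − 55)²/55 = 36/55 = 0.6545
2: (20 − 38)²/38 = 324/38 = 8.5263
3: (95 − 60)²/60 = 1225/60 = 20.4167
4+: (2 − 27)²/27 = 625/27 = 23.1481
Sum = 59.279
df = 4. Since 59.279 > 11.143, we reject H₀.

59.279; reject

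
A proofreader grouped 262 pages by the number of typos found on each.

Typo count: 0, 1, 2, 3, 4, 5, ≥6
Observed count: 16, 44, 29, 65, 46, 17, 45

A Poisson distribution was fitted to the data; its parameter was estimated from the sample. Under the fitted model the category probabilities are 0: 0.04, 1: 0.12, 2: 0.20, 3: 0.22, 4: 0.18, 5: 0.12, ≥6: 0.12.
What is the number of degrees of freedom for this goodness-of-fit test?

There are k = 7 categories and 1 parameter estimated from the data, so df = 7 − 1 − 1 = 5.

5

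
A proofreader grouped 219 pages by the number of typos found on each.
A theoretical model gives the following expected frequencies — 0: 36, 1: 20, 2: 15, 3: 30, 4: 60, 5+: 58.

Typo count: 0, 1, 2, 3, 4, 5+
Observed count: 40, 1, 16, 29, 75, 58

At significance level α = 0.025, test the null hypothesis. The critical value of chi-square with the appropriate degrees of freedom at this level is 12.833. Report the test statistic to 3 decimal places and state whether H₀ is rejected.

0: (40 − 36)²/36 = 16/36 = 0.4444
1: (1 − 20)²/20 = 361/20 = 18.0500
2: (16 − 15)²/15 = 1/15 = 0.0667
3: (29 − 30)²/30 = 1/30 = 0.0333
4: (75 − 60)²/60 = 225/60 = 3.7500
5+: (58 − 58)²/58 = 0/58 = 0.0000
Sum = 22.344
df = 5. Since 22.344 > 12.833, we reject H₀.

22.344; reject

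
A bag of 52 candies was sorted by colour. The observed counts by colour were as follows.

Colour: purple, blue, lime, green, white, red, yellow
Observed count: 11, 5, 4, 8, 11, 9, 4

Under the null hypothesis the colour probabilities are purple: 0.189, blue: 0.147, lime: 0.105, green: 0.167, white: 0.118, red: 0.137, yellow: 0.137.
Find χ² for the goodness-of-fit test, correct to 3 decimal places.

7.218

Expected counts E_i = n·p_i: 52×0.189 = 9.828, 52×0.147 = 7.644, 52×0.105 = 5.46, 52×0.167 = 8.684, 52×0.118 = 6.136, 52×0.137 = 7.124, 52×0.137 = 7.124.
χ² = (11−9.828)²/9.828 + (5−7.644)²/7.644 + (4−5.46)²/5.46 + (8−8.684)²/8.684 + (11−6.136)²/6.136 + (9−7.124)²/7.124 + (4−7.124)²/7.124
   = 0.1398 + 0.9145 + 0.3904 + 0.0539 + 3.8557 + 0.4940 + 1.3699
Sum = 7.218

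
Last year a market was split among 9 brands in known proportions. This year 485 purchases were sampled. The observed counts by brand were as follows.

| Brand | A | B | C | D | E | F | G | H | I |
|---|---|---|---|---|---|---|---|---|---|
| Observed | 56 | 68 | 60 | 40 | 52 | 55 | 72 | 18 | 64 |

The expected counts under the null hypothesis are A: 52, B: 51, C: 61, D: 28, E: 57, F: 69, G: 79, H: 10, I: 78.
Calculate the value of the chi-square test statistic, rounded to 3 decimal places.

A: (56 − 52)²/52 = 16/52 = 0.3077
B: (68 − 51)²/51 = 289/51 = 5.6667
C: (60 − 61)²/61 = 1/61 = 0.0164
D: (40 − 28)²/28 = 144/28 = 5.1429
E: (52 − 57)²/57 = 25/57 = 0.4386
F: (55 − 69)²/69 = 196/69 = 2.8406
G: (72 − 79)²/79 = 49/79 = 0.6203
H: (18 − 10)²/10 = 64/10 = 6.4000
I: (64 − 78)²/78 = 196/78 = 2.5128
Sum = 23.946

23.946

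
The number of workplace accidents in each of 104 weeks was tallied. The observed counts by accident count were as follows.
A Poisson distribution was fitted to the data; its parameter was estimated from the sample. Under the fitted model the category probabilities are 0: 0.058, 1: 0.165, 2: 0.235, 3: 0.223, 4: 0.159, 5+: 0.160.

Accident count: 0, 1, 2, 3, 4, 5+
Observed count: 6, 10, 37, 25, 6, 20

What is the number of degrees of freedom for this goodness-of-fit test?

4

There are k = 6 categories and 1 parameter estimated from the data, so df = 6 − 1 − 1 = 4.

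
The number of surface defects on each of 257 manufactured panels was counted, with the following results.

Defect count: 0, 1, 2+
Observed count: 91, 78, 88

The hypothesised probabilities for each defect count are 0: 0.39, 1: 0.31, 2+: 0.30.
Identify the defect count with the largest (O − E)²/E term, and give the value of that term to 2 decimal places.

2+, 1.54

Expected counts E_i = n·p_i: 257×0.39 = 100.23, 257×0.31 = 79.67, 257×0.30 = 77.1.
0: (91 − 100.23)²/100.23 = 85.1929/100.23 = 0.850
1: (78 − 79.67)²/79.67 = 2.7889/79.67 = 0.035
2+: (88 − 77.1)²/77.1 = 118.81/77.1 = 1.541
The largest term is for 2+: 1.54.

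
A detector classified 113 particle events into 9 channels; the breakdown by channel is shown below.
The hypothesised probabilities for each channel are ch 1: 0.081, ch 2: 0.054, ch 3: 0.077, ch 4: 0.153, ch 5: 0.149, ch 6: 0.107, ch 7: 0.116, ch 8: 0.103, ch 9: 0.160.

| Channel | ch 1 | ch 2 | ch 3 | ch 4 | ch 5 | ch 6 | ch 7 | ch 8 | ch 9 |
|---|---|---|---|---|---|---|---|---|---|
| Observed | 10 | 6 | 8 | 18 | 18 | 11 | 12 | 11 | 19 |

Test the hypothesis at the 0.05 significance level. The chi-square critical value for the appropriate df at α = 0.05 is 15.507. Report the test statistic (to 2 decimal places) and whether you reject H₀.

0.52; do not reject

Expected counts E_i = n·p_i: 113×0.081 = 9.153, 113×0.054 = 6.102, 113×0.077 = 8.701, 113×0.153 = 17.289, 113×0.149 = 16.837, 113×0.107 = 12.091, 113×0.116 = 13.108, 113×0.103 = 11.639, 113×0.160 = 18.08.
ch 1: (10 − 9.153)²/9.153 = 0.717409/9.153 = 0.078
ch 2: (6 − 6.102)²/6.102 = 0.010404/6.102 = 0.002
ch 3: (8 − 8.701)²/8.701 = 0.491401/8.701 = 0.056
ch 4: (18 − 17.289)²/17.289 = 0.505521/17.289 = 0.029
ch 5: (18 − 16.837)²/16.837 = 1.352569/16.837 = 0.080
ch 6: (11 − 12.091)²/12.091 = 1.190281/12.091 = 0.098
ch 7: (12 − 13.108)²/13.108 = 1.227664/13.108 = 0.094
ch 8: (11 − 11.639)²/11.639 = 0.408321/11.639 = 0.035
ch 9: (19 − 18.08)²/18.08 = 0.8464/18.08 = 0.047
Sum = 0.52
df = 8. Since 0.52 < 15.507, we do not reject H₀.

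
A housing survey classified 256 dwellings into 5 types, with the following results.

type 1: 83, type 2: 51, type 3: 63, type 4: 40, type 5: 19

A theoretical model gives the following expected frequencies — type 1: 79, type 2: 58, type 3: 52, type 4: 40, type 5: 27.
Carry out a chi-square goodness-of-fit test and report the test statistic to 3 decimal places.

type 1: (83 − 79)²/79 = 16/79 = 0.2025
type 2: (51 − 58)²/58 = 49/58 = 0.8448
type 3: (63 − 52)²/52 = 121/52 = 2.3269
type 4: (40 − 40)²/40 = 0/40 = 0.0000
type 5: (19 − 27)²/27 = 64/27 = 2.3704
Sum = 5.745

5.745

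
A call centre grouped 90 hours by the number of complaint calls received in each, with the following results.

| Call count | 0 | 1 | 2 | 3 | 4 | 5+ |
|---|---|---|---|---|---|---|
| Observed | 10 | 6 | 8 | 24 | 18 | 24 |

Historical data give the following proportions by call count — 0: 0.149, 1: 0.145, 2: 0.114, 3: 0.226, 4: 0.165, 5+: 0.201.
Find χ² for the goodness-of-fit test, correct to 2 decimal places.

8.43

Expected counts E_i = n·p_i: 90×0.149 = 13.41, 90×0.145 = 13.05, 90×0.114 = 10.26, 90×0.226 = 20.34, 90×0.165 = 14.85, 90×0.201 = 18.09.
0: (10 − 13.41)²/13.41 = 11.6281/13.41 = 0.867
1: (6 − 13.05)²/13.05 = 49.7025/13.05 = 3.809
2: (8 − 10.26)²/10.26 = 5.1076/10.26 = 0.498
3: (24 − 20.34)²/20.34 = 13.3956/20.34 = 0.659
4: (18 − 14.85)²/14.85 = 9.9225/14.85 = 0.668
5+: (24 − 18.09)²/18.09 = 34.9281/18.09 = 1.931
Sum = 8.43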